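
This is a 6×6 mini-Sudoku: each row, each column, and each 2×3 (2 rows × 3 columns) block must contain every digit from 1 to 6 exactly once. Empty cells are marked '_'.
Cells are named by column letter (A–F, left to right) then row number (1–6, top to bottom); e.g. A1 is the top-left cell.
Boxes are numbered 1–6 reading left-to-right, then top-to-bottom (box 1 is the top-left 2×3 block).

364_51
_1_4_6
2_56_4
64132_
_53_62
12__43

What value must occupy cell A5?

Row 5 already contains {2, 3, 5, 6}.
Column A already contains {1, 2, 3, 6}.
Its 2×3 block (box 5) already contains {1, 2, 3, 5}.
The only value from 1–6 not eliminated is 4, so A5 = 4.

4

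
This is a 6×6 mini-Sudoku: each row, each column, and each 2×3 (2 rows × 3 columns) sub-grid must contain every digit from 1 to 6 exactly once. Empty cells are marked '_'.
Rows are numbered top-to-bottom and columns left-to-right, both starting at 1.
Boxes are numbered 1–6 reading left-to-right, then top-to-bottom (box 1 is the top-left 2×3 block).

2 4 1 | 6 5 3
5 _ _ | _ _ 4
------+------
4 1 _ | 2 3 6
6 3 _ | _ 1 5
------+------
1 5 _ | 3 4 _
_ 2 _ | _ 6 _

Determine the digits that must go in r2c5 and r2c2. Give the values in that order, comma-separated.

2,6

For r2c5:
  Row 2 already contains {4, 5}.
  Column 5 already contains {1, 3, 4, 5, 6}.
  Its 2×3 block (box 2) already contains {3, 4, 5, 6}.
  The only value from 1–6 not eliminated is 2, so r2c5 = 2.
For r2c2:
  Row 2 already contains {4, 5}.
  Column 2 already contains {1, 2, 3, 4, 5}.
  Its 2×3 block (box 1) already contains {1, 2, 4, 5}.
  The only value from 1–6 not eliminated is 6, so r2c2 = 6.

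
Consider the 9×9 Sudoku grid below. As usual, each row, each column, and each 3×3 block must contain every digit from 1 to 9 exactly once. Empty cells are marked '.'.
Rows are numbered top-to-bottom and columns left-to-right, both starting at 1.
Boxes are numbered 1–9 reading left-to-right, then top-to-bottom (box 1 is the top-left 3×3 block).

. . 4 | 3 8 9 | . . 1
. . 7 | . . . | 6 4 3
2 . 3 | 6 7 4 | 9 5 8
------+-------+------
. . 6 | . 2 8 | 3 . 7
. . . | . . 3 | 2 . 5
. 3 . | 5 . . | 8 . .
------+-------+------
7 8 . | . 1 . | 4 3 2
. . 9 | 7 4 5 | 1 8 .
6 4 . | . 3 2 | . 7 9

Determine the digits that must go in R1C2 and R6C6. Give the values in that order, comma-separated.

For R1C2:
  Consider where 6 can go in row 1.
  R1C1 is out (column 1 already has a 6).
  R1C7 is out (column 7 already has a 6).
  R1C8 is out (box 3 already has a 6).
  So the only cell in row 1 that can hold 6 is R1C2.
  So R1C2 = 6.
For R6C6:
  Consider where 7 can go in box 5.
  R4C4 is out (row 4 already has a 7).
  R5C4 is out (column 4 already has a 7).
  R5C5 is out (column 5 already has a 7).
  R6C5 is out (column 5 already has a 7).
  So the only cell in box 5 that can hold 7 is R6C6.
  So R6C6 = 7.

6,7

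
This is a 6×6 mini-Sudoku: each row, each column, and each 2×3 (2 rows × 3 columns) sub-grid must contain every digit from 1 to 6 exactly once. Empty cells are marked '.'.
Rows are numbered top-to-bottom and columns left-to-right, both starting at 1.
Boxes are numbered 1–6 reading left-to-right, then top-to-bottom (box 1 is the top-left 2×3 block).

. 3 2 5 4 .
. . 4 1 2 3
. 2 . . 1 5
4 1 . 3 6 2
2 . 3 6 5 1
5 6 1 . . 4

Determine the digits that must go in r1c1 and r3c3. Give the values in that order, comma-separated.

For r1c1:
  Consider where 1 can go in row 1.
  r1c6 is out (column 6 already has a 1).
  So the only cell in row 1 that can hold 1 is r1c1.
  So r1c1 = 1.
For r3c3:
  Row 3 already contains {1, 2, 5}.
  Column 3 already contains {1, 2, 3, 4}.
  Its 2×3 block (box 3) already contains {1, 2, 4}.
  The only value from 1–6 not eliminated is 6, so r3c3 = 6.

1,6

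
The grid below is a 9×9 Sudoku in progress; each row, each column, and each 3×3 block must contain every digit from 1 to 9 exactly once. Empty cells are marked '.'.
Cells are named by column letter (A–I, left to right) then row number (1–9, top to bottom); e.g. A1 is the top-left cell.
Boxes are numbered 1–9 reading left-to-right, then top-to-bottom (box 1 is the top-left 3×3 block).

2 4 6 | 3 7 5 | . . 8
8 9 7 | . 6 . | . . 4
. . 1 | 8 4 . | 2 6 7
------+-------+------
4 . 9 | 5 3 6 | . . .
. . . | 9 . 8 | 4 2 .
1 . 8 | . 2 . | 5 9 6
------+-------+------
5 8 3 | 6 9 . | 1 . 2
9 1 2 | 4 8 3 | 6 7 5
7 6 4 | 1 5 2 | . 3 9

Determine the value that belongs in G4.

7

Cell G4 itself could take any of {7, 8} by direct elimination.
Consider where 7 can go in column G.
G1 is out (row 1 already has a 7).
G2 is out (row 2 already has a 7).
G9 is out (row 9 already has a 7).
So the only cell in column G that can hold 7 is G4.
Therefore G4 = 7.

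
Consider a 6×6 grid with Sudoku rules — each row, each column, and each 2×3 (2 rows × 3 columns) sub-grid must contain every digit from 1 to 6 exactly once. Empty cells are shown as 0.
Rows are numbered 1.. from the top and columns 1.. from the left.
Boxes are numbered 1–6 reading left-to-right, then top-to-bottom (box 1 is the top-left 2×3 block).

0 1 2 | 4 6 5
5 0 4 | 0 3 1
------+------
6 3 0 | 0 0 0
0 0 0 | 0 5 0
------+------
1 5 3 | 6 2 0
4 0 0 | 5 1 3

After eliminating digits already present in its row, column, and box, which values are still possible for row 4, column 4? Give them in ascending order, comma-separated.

1,2,3

Row 4 already contains {5}.
Column 4 already contains {4, 5, 6}.
Its 2×3 block (box 4) already contains {5}.
Removing those from 1–6 leaves {1, 2, 3} as the candidates for row 4, column 4.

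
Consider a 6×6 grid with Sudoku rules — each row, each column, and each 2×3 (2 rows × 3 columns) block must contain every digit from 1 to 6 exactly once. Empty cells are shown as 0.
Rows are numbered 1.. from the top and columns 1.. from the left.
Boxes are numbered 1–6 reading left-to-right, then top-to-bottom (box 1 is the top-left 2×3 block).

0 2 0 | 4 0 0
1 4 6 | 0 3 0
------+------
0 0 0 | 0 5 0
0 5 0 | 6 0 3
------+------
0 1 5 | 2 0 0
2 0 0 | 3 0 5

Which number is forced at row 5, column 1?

Cell row 5, column 1 itself could take any of {3, 4, 6} by direct elimination.
Consider where 3 can go in box 5.
row 6, column 2 is out (row 6 already has a 3).
row 6, column 3 is out (row 6 already has a 3).
So the only cell in box 5 that can hold 3 is row 5, column 1.
Therefore row 5, column 1 = 3.

3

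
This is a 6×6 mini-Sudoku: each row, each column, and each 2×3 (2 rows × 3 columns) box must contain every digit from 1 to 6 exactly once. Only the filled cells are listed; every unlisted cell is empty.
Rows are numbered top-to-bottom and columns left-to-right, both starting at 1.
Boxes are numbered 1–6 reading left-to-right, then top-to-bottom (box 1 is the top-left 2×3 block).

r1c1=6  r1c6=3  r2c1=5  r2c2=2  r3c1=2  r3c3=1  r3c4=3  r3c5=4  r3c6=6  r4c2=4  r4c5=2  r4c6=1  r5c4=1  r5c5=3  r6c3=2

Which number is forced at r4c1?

Row 4 already contains {1, 2, 4}.
Column 1 already contains {2, 5, 6}.
Its 2×3 block (box 3) already contains {1, 2, 4}.
The only value from 1–6 not eliminated is 3, so r4c1 = 3.

3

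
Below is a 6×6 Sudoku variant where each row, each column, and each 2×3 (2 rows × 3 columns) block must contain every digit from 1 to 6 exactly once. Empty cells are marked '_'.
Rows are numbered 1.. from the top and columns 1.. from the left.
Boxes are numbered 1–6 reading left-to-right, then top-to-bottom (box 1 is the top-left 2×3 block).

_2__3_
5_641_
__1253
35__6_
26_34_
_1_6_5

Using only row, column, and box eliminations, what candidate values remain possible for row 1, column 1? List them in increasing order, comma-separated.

1,4

Row 1 already contains {2, 3}.
Column 1 already contains {2, 3, 5}.
Its 2×3 block (box 1) already contains {2, 5, 6}.
Removing those from 1–6 leaves {1, 4} as the candidates for row 1, column 1.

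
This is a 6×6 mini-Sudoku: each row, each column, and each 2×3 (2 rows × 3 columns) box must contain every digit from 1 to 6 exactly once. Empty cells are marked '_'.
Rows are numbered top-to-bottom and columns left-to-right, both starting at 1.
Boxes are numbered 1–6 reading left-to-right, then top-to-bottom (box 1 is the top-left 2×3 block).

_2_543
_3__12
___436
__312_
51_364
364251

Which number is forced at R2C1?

Cell R2C1 itself could take any of {4, 6} by direct elimination.
Consider where 4 can go in box 1.
R1C1 is out (row 1 already has a 4).
R1C3 is out (row 1 already has a 4).
R2C3 is out (column 3 already has a 4).
So the only cell in box 1 that can hold 4 is R2C1.
Therefore R2C1 = 4.

4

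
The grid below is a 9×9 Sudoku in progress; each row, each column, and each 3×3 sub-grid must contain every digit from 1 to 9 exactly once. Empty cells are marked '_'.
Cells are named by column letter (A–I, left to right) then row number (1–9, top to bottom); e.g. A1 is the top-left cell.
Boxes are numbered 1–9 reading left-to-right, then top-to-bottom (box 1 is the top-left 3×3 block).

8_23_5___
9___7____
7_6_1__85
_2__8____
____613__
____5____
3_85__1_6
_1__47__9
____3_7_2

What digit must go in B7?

Cell B7 itself could take any of {4, 7, 9} by direct elimination.
Consider where 7 can go in box 7.
A8 is out (row 8 already has a 7).
C8 is out (row 8 already has a 7).
A9 is out (row 9 already has a 7).
B9 is out (row 9 already has a 7).
C9 is out (row 9 already has a 7).
So the only cell in box 7 that can hold 7 is B7.
Therefore B7 = 7.

7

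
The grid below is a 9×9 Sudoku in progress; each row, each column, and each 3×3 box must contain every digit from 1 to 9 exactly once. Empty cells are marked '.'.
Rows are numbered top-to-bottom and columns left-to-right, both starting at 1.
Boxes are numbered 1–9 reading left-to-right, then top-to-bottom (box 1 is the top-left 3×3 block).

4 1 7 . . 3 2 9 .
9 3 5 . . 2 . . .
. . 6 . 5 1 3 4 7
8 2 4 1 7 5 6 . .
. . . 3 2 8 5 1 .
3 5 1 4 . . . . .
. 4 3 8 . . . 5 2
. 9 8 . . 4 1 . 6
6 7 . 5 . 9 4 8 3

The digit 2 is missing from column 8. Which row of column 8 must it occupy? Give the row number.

Consider where 2 can go in column 8.
r2c8 is out (row 2 already has a 2).
r4c8 is out (row 4 already has a 2).
r8c8 is out (box 9 already has a 2).
So the only cell in column 8 that can hold 2 is r6c8.
That is row 6.

6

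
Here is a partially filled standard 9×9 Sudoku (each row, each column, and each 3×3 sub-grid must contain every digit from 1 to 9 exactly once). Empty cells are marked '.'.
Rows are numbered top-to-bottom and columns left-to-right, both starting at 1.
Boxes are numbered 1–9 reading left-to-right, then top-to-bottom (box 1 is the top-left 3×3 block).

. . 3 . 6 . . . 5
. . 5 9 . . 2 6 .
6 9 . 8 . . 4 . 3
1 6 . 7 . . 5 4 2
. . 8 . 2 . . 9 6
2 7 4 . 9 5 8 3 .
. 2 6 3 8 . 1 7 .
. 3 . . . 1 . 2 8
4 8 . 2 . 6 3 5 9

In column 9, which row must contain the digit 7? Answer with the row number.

Consider where 7 can go in column 9.
R6C9 is out (row 6 already has a 7).
R7C9 is out (row 7 already has a 7).
So the only cell in column 9 that can hold 7 is R2C9.
That is row 2.

2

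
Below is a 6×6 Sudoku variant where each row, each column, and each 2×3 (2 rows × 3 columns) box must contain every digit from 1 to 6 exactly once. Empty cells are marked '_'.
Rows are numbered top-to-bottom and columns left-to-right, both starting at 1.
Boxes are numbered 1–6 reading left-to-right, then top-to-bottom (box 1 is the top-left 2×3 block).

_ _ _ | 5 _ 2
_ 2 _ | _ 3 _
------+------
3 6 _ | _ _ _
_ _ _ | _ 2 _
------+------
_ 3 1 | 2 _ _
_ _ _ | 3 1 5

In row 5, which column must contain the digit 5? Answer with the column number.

Consider where 5 can go in row 5.
R5C5 is out (box 6 already has a 5).
R5C6 is out (column 6 already has a 5).
So the only cell in row 5 that can hold 5 is R5C1.
That is column 1.

1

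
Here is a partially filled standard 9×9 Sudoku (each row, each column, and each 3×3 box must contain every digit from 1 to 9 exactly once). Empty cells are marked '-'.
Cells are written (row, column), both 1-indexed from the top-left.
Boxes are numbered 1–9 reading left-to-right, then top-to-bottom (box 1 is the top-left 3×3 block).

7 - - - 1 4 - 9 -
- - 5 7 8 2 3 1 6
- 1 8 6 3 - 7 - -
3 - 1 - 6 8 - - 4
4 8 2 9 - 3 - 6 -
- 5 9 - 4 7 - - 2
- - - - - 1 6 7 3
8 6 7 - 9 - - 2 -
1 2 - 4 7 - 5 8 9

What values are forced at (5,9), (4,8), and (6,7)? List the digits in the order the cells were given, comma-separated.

For (5,9):
  Consider where 7 can go in column 9.
  (1,9) is out (row 1 already has a 7).
  (3,9) is out (row 3 already has a 7).
  (8,9) is out (row 8 already has a 7).
  So the only cell in column 9 that can hold 7 is (5,9).
  So (5,9) = 7.
For (4,8):
  Row 4 already contains {1, 3, 4, 6, 8}.
  Column 8 already contains {1, 2, 6, 7, 8, 9}.
  Its 3×3 block (box 6) already contains {2, 4, 6}.
  The only value from 1–9 not eliminated is 5, so (4,8) = 5.
For (6,7):
  Consider where 8 can go in row 6.
  (6,1) is out (column 1 already has a 8).
  (6,4) is out (box 5 already has a 8).
  (6,8) is out (column 8 already has a 8).
  So the only cell in row 6 that can hold 8 is (6,7).
  So (6,7) = 8.

7,5,8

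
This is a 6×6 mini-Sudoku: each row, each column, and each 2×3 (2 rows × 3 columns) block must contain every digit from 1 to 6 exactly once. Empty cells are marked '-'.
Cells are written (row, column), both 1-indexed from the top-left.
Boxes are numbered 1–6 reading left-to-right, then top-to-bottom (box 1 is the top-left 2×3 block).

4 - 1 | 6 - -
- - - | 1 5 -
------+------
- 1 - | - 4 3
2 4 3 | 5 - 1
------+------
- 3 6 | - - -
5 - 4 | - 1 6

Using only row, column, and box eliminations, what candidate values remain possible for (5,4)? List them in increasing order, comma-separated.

Row 5 already contains {3, 6}.
Column 4 already contains {1, 5, 6}.
Its 2×3 block (box 6) already contains {1, 6}.
Removing those from 1–6 leaves {2, 4} as the candidates for (5,4).

2,4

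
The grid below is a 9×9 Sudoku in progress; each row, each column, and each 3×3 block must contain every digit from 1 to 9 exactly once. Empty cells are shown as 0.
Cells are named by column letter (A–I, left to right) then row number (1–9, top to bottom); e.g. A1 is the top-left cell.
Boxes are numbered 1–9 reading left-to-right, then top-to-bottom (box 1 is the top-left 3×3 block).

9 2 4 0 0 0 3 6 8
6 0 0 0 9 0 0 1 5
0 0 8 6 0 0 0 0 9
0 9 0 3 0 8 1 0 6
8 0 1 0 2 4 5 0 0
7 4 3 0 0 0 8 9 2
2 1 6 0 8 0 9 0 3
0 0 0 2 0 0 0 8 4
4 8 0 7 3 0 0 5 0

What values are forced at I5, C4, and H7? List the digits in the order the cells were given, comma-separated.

7,2,7

For I5:
  Row 5 already contains {1, 2, 4, 5, 8}.
  Column I already contains {2, 3, 4, 5, 6, 8, 9}.
  Its 3×3 block (box 6) already contains {1, 2, 5, 6, 8, 9}.
  The only value from 1–9 not eliminated is 7, so I5 = 7.
For C4:
  Consider where 2 can go in column C.
  C2 is out (box 1 already has a 2).
  C8 is out (row 8 already has a 2).
  C9 is out (box 7 already has a 2).
  So the only cell in column C that can hold 2 is C4.
  So C4 = 2.
For H7:
  Row 7 already contains {1, 2, 3, 6, 8, 9}.
  Column H already contains {1, 5, 6, 8, 9}.
  Its 3×3 block (box 9) already contains {3, 4, 5, 8, 9}.
  The only value from 1–9 not eliminated is 7, so H7 = 7.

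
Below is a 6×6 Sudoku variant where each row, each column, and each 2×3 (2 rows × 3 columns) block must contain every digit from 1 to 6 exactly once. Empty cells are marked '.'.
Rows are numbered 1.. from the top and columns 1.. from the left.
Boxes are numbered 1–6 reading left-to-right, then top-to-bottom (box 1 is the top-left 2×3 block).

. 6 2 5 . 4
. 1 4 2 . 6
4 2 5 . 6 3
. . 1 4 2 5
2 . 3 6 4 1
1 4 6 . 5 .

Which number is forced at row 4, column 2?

Row 4 already contains {1, 2, 4, 5}.
Column 2 already contains {1, 2, 4, 6}.
Its 2×3 block (box 3) already contains {1, 2, 4, 5}.
The only value from 1–6 not eliminated is 3, so row 4, column 2 = 3.

3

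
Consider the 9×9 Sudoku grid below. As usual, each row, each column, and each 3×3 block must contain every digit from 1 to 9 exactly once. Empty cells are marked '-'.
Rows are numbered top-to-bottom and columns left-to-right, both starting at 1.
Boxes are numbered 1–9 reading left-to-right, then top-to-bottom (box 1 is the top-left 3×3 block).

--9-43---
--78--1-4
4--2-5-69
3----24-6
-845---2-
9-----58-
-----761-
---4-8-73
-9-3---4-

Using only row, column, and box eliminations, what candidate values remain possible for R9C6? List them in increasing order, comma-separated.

Row 9 already contains {3, 4, 9}.
Column 6 already contains {2, 3, 5, 7, 8}.
Its 3×3 block (box 8) already contains {3, 4, 7, 8}.
Removing those from 1–9 leaves {1, 6} as the candidates for R9C6.

1,6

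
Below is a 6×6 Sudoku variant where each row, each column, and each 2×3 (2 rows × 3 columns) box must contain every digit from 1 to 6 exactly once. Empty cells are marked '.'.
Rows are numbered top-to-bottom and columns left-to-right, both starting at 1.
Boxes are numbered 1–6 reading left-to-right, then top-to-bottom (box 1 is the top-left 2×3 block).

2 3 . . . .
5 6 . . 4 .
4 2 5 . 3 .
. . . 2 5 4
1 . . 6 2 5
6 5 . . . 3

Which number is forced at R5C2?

Row 5 already contains {1, 2, 5, 6}.
Column 2 already contains {2, 3, 5, 6}.
Its 2×3 block (box 5) already contains {1, 5, 6}.
The only value from 1–6 not eliminated is 4, so R5C2 = 4.

4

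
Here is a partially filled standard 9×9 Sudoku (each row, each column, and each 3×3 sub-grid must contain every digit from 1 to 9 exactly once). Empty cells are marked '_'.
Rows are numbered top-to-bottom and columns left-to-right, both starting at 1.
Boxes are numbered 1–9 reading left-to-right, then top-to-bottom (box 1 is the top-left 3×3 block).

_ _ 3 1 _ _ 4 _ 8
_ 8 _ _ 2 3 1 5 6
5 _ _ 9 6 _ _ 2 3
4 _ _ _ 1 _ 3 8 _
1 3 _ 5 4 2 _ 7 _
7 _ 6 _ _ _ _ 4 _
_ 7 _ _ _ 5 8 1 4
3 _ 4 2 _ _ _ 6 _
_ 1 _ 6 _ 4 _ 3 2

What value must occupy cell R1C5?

5

Cell R1C5 itself could take any of {5, 7} by direct elimination.
Consider where 5 can go in column 5.
R6C5 is out (box 5 already has a 5).
R7C5 is out (row 7 already has a 5).
R8C5 is out (box 8 already has a 5).
R9C5 is out (box 8 already has a 5).
So the only cell in column 5 that can hold 5 is R1C5.
Therefore R1C5 = 5.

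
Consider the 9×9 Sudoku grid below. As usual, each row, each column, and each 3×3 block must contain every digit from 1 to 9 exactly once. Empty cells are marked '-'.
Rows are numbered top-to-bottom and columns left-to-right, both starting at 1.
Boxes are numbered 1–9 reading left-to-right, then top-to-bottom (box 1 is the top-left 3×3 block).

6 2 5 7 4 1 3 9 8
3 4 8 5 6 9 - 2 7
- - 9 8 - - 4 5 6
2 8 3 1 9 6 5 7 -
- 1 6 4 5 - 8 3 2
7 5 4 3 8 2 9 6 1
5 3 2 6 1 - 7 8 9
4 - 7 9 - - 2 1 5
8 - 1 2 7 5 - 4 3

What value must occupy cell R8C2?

6

Row 8 already contains {1, 2, 4, 5, 7, 9}.
Column 2 already contains {1, 2, 3, 4, 5, 8}.
Its 3×3 block (box 7) already contains {1, 2, 3, 4, 5, 7, 8}.
The only value from 1–9 not eliminated is 6, so R8C2 = 6.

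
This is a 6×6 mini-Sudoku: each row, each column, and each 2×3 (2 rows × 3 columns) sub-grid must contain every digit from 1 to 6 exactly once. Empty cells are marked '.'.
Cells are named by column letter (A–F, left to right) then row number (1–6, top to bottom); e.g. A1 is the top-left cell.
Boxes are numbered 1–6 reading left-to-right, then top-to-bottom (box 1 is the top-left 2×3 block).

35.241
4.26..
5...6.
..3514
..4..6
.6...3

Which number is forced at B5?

Cell B5 itself could take any of {1, 2, 3} by direct elimination.
Consider where 3 can go in column B.
B2 is out (box 1 already has a 3).
B3 is out (box 3 already has a 3).
B4 is out (row 4 already has a 3).
So the only cell in column B that can hold 3 is B5.
Therefore B5 = 3.

3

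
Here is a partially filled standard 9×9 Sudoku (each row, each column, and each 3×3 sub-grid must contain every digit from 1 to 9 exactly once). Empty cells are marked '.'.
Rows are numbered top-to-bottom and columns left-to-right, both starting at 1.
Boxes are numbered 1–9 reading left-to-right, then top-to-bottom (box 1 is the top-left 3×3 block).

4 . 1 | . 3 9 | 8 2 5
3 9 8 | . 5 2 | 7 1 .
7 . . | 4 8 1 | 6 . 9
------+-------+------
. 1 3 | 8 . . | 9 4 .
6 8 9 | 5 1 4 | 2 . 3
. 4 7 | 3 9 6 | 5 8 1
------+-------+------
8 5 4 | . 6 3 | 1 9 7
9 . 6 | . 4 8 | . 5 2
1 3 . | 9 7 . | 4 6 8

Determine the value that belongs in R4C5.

Row 4 already contains {1, 3, 4, 8, 9}.
Column 5 already contains {1, 3, 4, 5, 6, 7, 8, 9}.
Its 3×3 block (box 5) already contains {1, 3, 4, 5, 6, 8, 9}.
The only value from 1–9 not eliminated is 2, so R4C5 = 2.

2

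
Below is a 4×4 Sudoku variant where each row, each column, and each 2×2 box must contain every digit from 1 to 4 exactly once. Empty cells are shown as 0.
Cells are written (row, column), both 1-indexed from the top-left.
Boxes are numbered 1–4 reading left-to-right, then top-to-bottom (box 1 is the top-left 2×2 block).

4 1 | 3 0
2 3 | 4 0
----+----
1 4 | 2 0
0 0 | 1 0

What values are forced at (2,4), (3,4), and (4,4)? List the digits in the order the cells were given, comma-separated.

1,3,4

For (2,4):
  Row 2 already contains {2, 3, 4}.
  Column 4 already contains {}.
  Its 2×2 block (box 2) already contains {3, 4}.
  The only value from 1–4 not eliminated is 1, so (2,4) = 1.
For (3,4):
  Row 3 already contains {1, 2, 4}.
  Column 4 already contains {}.
  Its 2×2 block (box 4) already contains {1, 2}.
  The only value from 1–4 not eliminated is 3, so (3,4) = 3.
For (4,4):
  Consider where 4 can go in row 4.
  (4,1) is out (column 1 already has a 4).
  (4,2) is out (column 2 already has a 4).
  So the only cell in row 4 that can hold 4 is (4,4).
  So (4,4) = 4.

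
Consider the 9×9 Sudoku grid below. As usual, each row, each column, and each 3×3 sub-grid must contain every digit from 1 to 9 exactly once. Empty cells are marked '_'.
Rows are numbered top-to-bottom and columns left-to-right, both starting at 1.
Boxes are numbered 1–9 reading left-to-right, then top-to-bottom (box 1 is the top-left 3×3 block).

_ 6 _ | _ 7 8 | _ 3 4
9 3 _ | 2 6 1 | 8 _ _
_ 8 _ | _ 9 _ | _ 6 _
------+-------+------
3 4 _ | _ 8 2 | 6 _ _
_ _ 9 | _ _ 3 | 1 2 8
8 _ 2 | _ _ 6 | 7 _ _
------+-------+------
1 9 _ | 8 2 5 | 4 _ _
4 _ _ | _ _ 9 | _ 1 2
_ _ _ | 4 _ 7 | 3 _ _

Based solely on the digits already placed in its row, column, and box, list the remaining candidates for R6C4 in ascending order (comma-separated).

Row 6 already contains {2, 6, 7, 8}.
Column 4 already contains {2, 4, 8}.
Its 3×3 block (box 5) already contains {2, 3, 6, 8}.
Removing those from 1–9 leaves {1, 5, 9} as the candidates for R6C4.

1,5,9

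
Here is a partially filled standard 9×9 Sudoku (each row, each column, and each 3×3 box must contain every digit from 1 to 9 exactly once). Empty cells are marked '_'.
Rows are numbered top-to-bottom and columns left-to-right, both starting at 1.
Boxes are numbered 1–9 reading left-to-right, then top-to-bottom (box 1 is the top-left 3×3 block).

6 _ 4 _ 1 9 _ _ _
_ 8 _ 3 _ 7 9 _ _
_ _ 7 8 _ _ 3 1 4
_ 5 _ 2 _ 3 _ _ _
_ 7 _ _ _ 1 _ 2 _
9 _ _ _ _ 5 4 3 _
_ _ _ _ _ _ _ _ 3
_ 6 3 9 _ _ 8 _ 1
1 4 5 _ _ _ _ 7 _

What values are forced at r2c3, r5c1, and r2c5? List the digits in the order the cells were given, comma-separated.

1,3,4

For r2c3:
  Consider where 1 can go in box 1.
  r1c2 is out (row 1 already has a 1).
  r2c1 is out (column 1 already has a 1).
  r3c1 is out (row 3 already has a 1).
  r3c2 is out (row 3 already has a 1).
  So the only cell in box 1 that can hold 1 is r2c3.
  So r2c3 = 1.
For r5c1:
  Consider where 3 can go in column 1.
  r2c1 is out (row 2 already has a 3).
  r3c1 is out (row 3 already has a 3).
  r4c1 is out (row 4 already has a 3).
  r7c1 is out (row 7 already has a 3).
  r8c1 is out (row 8 already has a 3).
  So the only cell in column 1 that can hold 3 is r5c1.
  So r5c1 = 3.
For r2c5:
  Consider where 4 can go in box 2.
  r1c4 is out (row 1 already has a 4).
  r3c5 is out (row 3 already has a 4).
  r3c6 is out (row 3 already has a 4).
  So the only cell in box 2 that can hold 4 is r2c5.
  So r2c5 = 4.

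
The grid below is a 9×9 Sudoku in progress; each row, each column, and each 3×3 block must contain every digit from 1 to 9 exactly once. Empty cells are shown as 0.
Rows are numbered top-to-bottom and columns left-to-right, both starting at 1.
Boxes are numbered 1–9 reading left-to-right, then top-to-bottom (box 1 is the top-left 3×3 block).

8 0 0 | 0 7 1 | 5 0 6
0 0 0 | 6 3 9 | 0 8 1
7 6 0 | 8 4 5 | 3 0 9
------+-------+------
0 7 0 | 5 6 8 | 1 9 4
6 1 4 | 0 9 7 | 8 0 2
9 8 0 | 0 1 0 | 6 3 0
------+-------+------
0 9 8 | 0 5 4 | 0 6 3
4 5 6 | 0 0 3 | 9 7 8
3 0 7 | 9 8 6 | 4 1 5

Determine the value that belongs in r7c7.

Row 7 already contains {3, 4, 5, 6, 8, 9}.
Column 7 already contains {1, 3, 4, 5, 6, 8, 9}.
Its 3×3 block (box 9) already contains {1, 3, 4, 5, 6, 7, 8, 9}.
The only value from 1–9 not eliminated is 2, so r7c7 = 2.

2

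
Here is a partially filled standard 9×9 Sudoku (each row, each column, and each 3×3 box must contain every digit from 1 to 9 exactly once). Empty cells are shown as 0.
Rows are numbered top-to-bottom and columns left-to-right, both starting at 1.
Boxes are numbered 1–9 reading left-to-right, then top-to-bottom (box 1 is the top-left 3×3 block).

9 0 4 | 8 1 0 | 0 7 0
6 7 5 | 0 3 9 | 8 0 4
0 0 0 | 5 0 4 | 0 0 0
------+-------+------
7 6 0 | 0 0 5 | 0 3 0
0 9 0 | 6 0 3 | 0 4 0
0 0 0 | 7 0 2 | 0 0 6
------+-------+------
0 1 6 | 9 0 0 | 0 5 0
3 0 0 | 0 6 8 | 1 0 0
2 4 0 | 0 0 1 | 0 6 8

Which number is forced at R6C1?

4

Cell R6C1 itself could take any of {1, 4, 5, 8} by direct elimination.
Consider where 4 can go in box 4.
R4C3 is out (column 3 already has a 4).
R5C1 is out (row 5 already has a 4).
R5C3 is out (row 5 already has a 4).
R6C2 is out (column 2 already has a 4).
R6C3 is out (column 3 already has a 4).
So the only cell in box 4 that can hold 4 is R6C1.
Therefore R6C1 = 4.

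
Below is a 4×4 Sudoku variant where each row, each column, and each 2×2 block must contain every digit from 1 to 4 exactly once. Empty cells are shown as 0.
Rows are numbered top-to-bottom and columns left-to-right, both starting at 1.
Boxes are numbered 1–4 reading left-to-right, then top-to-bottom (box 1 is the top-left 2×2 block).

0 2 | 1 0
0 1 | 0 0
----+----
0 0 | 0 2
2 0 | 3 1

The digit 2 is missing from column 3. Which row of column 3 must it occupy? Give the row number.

Consider where 2 can go in column 3.
R3C3 is out (row 3 already has a 2).
So the only cell in column 3 that can hold 2 is R2C3.
That is row 2.

2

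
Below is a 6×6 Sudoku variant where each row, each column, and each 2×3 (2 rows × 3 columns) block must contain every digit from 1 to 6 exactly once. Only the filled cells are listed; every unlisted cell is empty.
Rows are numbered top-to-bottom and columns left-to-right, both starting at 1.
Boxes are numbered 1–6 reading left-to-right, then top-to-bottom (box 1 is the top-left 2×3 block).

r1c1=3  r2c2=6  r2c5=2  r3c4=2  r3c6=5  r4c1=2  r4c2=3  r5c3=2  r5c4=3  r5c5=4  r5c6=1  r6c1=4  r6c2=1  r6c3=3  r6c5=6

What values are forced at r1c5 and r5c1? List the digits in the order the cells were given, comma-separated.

5,6

For r1c5:
  Consider where 5 can go in column 5.
  r3c5 is out (row 3 already has a 5).
  r4c5 is out (box 4 already has a 5).
  So the only cell in column 5 that can hold 5 is r1c5.
  So r1c5 = 5.
For r5c1:
  Consider where 6 can go in row 5.
  r5c2 is out (column 2 already has a 6).
  So the only cell in row 5 that can hold 6 is r5c1.
  So r5c1 = 6.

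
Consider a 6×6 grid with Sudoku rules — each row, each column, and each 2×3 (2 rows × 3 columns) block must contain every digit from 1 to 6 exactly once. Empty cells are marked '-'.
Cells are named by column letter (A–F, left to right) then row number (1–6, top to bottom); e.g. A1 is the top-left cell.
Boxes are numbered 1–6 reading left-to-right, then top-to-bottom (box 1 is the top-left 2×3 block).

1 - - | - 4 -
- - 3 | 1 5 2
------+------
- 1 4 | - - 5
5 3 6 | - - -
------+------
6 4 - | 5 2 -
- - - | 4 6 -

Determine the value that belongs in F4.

Cell F4 itself could take any of {1, 4} by direct elimination.
Consider where 4 can go in column F.
F1 is out (row 1 already has a 4).
F5 is out (row 5 already has a 4).
F6 is out (row 6 already has a 4).
So the only cell in column F that can hold 4 is F4.
Therefore F4 = 4.

4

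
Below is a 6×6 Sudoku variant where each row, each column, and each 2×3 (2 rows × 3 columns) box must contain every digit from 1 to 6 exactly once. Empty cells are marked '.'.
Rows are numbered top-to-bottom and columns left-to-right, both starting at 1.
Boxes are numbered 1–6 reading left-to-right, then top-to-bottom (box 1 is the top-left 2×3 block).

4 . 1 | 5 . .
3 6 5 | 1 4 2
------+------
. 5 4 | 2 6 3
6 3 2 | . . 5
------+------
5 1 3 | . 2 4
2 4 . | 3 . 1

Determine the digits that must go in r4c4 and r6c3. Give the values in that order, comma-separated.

4,6

For r4c4:
  Row 4 already contains {2, 3, 5, 6}.
  Column 4 already contains {1, 2, 3, 5}.
  Its 2×3 block (box 4) already contains {2, 3, 5, 6}.
  The only value from 1–6 not eliminated is 4, so r4c4 = 4.
For r6c3:
  Row 6 already contains {1, 2, 3, 4}.
  Column 3 already contains {1, 2, 3, 4, 5}.
  Its 2×3 block (box 5) already contains {1, 2, 3, 4, 5}.
  The only value from 1–6 not eliminated is 6, so r6c3 = 6.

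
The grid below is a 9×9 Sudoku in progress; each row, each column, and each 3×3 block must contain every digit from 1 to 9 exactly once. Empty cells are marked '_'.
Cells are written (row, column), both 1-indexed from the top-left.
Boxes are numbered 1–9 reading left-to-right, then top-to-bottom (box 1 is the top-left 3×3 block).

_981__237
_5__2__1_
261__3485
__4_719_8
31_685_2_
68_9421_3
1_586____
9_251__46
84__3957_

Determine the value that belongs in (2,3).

3

Cell (2,3) itself could take any of {3, 7} by direct elimination.
Consider where 3 can go in row 2.
(2,1) is out (column 1 already has a 3).
(2,4) is out (box 2 already has a 3).
(2,6) is out (column 6 already has a 3).
(2,7) is out (box 3 already has a 3).
(2,9) is out (column 9 already has a 3).
So the only cell in row 2 that can hold 3 is (2,3).
Therefore (2,3) = 3.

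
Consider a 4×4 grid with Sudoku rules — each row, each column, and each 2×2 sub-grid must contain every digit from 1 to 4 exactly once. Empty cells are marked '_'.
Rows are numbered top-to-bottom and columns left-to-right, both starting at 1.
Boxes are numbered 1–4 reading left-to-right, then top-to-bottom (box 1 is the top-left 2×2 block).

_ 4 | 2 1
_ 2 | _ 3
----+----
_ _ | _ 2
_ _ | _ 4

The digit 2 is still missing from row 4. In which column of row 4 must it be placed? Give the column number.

Consider where 2 can go in row 4.
R4C2 is out (column 2 already has a 2).
R4C3 is out (column 3 already has a 2).
So the only cell in row 4 that can hold 2 is R4C1.
That is column 1.

1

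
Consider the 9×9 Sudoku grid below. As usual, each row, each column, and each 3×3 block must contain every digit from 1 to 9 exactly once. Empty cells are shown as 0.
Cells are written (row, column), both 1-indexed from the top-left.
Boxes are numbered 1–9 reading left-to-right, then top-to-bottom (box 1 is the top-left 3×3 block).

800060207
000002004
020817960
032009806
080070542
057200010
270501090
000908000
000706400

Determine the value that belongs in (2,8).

8

Cell (2,8) itself could take any of {3, 5, 8} by direct elimination.
Consider where 8 can go in box 3.
(1,8) is out (row 1 already has a 8).
(2,7) is out (column 7 already has a 8).
(3,9) is out (row 3 already has a 8).
So the only cell in box 3 that can hold 8 is (2,8).
Therefore (2,8) = 8.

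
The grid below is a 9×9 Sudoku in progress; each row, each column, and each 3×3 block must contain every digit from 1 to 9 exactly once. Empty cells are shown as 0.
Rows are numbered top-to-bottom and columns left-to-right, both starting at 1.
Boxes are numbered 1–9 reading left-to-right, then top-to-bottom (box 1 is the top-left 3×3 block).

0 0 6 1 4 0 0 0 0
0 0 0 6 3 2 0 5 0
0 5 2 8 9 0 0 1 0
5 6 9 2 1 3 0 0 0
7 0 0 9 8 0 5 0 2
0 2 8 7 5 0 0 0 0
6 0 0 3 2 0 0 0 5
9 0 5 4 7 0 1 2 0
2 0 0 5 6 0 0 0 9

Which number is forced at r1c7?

Cell r1c7 itself could take any of {2, 3, 7, 8, 9} by direct elimination.
Consider where 2 can go in box 3.
r1c8 is out (column 8 already has a 2). r1c9 is out (column 9 already has a 2). r2c7 is out (row 2 already has a 2). r2c9 is out (row 2 already has a 2). The remaining empty cells in box 3 are similarly blocked.
So the only cell in box 3 that can hold 2 is r1c7.
Therefore r1c7 = 2.

2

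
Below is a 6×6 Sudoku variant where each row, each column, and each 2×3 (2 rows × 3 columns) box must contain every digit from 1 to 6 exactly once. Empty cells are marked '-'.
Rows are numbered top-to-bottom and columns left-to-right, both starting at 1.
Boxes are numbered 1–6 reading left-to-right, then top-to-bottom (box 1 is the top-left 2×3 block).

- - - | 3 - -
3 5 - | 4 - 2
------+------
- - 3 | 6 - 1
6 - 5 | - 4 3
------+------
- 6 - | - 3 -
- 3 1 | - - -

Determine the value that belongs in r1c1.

Cell r1c1 itself could take any of {1, 2, 4} by direct elimination.
Consider where 1 can go in column 1.
r3c1 is out (row 3 already has a 1).
r5c1 is out (box 5 already has a 1).
r6c1 is out (row 6 already has a 1).
So the only cell in column 1 that can hold 1 is r1c1.
Therefore r1c1 = 1.

1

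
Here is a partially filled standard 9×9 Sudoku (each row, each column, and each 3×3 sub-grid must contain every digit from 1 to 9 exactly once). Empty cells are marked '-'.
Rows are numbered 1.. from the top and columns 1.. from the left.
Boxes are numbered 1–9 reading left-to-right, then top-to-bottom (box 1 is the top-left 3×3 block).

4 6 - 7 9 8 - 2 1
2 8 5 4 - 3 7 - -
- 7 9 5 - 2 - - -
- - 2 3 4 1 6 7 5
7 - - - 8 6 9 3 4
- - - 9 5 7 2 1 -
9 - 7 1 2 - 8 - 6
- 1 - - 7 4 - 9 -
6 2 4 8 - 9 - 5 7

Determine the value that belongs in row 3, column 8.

Cell row 3, column 8 itself could take any of {4, 6, 8} by direct elimination.
Consider where 8 can go in column 8.
row 2, column 8 is out (row 2 already has a 8).
row 7, column 8 is out (row 7 already has a 8).
So the only cell in column 8 that can hold 8 is row 3, column 8.
Therefore row 3, column 8 = 8.

8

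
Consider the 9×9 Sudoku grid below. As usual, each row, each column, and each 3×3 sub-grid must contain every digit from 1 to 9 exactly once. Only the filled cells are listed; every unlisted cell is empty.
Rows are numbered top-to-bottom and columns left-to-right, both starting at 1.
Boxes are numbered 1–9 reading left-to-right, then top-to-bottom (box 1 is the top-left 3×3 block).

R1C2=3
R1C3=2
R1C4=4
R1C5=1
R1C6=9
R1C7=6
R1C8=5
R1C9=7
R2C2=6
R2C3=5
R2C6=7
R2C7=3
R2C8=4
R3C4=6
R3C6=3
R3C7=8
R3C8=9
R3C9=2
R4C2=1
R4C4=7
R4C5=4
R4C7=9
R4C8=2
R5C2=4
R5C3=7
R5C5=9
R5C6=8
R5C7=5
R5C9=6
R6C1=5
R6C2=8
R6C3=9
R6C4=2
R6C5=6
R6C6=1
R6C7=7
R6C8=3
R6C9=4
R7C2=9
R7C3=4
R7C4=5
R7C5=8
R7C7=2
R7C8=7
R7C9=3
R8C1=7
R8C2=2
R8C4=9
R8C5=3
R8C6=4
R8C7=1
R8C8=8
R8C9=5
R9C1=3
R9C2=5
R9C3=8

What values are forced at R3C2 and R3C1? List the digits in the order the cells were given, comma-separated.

For R3C2:
  Row 3 already contains {2, 3, 6, 8, 9}.
  Column 2 already contains {1, 2, 3, 4, 5, 6, 8, 9}.
  Its 3×3 block (box 1) already contains {2, 3, 5, 6}.
  The only value from 1–9 not eliminated is 7, so R3C2 = 7.
For R3C1:
  Consider where 4 can go in row 3.
  R3C2 is out (column 2 already has a 4).
  R3C3 is out (column 3 already has a 4).
  R3C5 is out (column 5 already has a 4).
  So the only cell in row 3 that can hold 4 is R3C1.
  So R3C1 = 4.

7,4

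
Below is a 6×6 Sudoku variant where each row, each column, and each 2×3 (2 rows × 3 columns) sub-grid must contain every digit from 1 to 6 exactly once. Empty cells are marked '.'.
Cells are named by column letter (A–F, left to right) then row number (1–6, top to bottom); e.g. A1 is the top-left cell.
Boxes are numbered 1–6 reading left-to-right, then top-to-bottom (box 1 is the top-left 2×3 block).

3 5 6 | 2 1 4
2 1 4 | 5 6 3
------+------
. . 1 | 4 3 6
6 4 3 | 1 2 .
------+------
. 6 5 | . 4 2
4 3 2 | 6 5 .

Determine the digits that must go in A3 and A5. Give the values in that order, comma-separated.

5,1

For A3:
  Row 3 already contains {1, 3, 4, 6}.
  Column A already contains {2, 3, 4, 6}.
  Its 2×3 block (box 3) already contains {1, 3, 4, 6}.
  The only value from 1–6 not eliminated is 5, so A3 = 5.
For A5:
  Row 5 already contains {2, 4, 5, 6}.
  Column A already contains {2, 3, 4, 6}.
  Its 2×3 block (box 5) already contains {2, 3, 4, 5, 6}.
  The only value from 1–6 not eliminated is 1, so A5 = 1.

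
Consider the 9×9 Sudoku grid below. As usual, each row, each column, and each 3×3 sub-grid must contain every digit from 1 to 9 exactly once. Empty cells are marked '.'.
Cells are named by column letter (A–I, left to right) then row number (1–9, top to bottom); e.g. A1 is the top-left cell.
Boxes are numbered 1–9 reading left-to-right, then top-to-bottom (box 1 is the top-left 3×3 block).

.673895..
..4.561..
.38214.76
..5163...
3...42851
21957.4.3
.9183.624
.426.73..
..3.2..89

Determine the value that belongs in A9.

6

Cell A9 itself could take any of {5, 6, 7} by direct elimination.
Consider where 6 can go in row 9.
B9 is out (column B already has a 6).
D9 is out (column D already has a 6).
F9 is out (column F already has a 6).
G9 is out (column G already has a 6).
So the only cell in row 9 that can hold 6 is A9.
Therefore A9 = 6.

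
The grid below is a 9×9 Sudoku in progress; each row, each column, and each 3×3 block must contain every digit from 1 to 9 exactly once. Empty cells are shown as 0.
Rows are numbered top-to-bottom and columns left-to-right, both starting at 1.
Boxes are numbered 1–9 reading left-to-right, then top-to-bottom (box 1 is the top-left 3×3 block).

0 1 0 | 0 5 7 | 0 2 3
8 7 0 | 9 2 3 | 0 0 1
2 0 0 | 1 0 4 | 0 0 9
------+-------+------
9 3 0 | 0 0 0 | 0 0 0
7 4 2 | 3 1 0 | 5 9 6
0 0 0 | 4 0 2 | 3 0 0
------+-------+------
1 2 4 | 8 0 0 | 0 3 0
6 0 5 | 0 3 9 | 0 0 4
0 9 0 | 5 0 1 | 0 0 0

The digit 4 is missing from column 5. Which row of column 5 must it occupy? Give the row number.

9

Consider where 4 can go in column 5.
R3C5 is out (row 3 already has a 4).
R4C5 is out (box 5 already has a 4).
R6C5 is out (row 6 already has a 4).
R7C5 is out (row 7 already has a 4).
So the only cell in column 5 that can hold 4 is R9C5.
That is row 9.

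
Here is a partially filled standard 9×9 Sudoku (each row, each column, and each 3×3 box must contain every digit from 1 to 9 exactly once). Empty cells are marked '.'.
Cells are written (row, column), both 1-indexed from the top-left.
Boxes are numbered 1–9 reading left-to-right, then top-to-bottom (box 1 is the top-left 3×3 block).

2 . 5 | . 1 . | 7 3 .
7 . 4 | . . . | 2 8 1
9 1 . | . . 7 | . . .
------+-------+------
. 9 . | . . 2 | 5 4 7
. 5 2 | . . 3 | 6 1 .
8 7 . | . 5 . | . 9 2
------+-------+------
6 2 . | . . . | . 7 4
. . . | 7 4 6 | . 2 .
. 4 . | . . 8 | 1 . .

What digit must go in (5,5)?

Cell (5,5) itself could take any of {7, 8, 9} by direct elimination.
Consider where 7 can go in column 5.
(2,5) is out (row 2 already has a 7).
(3,5) is out (row 3 already has a 7).
(4,5) is out (row 4 already has a 7).
(7,5) is out (row 7 already has a 7).
(9,5) is out (box 8 already has a 7).
So the only cell in column 5 that can hold 7 is (5,5).
Therefore (5,5) = 7.

7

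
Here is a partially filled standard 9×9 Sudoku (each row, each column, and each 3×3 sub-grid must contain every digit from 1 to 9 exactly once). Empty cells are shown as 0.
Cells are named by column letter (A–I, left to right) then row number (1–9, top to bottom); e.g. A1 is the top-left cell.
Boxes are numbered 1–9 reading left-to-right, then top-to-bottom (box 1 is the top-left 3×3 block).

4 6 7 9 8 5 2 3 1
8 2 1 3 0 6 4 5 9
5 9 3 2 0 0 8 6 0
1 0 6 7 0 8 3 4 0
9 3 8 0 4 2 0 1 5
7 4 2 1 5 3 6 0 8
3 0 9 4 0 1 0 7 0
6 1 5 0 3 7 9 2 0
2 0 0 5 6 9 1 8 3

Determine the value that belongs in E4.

Row 4 already contains {1, 3, 4, 6, 7, 8}.
Column E already contains {3, 4, 5, 6, 8}.
Its 3×3 block (box 5) already contains {1, 2, 3, 4, 5, 7, 8}.
The only value from 1–9 not eliminated is 9, so E4 = 9.

9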